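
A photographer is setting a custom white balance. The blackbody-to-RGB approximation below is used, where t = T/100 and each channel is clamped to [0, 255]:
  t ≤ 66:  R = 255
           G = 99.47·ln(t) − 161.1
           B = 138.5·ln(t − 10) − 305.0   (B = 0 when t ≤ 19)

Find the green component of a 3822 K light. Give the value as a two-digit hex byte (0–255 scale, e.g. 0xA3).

0xC9

t = 3822/100 = 38.22; the t ≤ 66 branch applies.
G = 99.47·ln 38.22 − 161.1 = 99.47·3.6434 − 161.1 = 201.305.
Rounded: 201; in hex, 0xC9.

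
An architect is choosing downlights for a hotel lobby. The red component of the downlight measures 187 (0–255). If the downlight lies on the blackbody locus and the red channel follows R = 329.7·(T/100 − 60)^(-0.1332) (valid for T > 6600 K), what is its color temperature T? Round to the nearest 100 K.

(t − 60)^(-0.1332) = 187/329.7 = 0.56718.
t − 60 = 0.56718^(1/-0.1332) = 0.56718^(-7.508) = 70.620, so t = 130.620.
T = 100·t = 13062 K → 13100 K to the nearest 100 K.

13100 K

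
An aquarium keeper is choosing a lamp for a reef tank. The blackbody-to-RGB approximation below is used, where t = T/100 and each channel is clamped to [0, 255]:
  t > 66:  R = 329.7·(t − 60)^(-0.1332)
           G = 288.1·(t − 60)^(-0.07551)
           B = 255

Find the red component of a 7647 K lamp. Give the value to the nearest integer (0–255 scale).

t = 7647/100 = 76.47; the t > 66 branch applies.
R = 329.7·(76.47 − 60)^(-0.1332) = 329.7·16.47^(-0.1332) = 329.7·0.68855 = 227.015.
Rounded: 227.

227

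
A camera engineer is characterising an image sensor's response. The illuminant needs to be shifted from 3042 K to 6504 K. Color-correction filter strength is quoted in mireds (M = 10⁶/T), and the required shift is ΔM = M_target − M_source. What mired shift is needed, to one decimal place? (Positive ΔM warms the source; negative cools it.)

M_source = 10⁶/3042 = 328.731; M_target = 10⁶/6504 = 153.752.
ΔM = 153.752 − 328.731 = -174.980 → -175.0 mireds, a cooling shift.

-175.0 mireds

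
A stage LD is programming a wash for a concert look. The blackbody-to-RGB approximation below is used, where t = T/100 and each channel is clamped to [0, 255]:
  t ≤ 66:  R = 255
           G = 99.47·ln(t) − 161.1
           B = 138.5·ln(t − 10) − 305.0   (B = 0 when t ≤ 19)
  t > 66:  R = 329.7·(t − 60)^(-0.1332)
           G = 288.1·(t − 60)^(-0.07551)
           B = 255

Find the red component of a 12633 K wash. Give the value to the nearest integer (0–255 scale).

189

t = 12633/100 = 126.33; the t > 66 branch applies.
R = 329.7·(126.33 − 60)^(-0.1332) = 329.7·66.33^(-0.1332) = 329.7·0.57194 = 188.568.
Rounded: 189.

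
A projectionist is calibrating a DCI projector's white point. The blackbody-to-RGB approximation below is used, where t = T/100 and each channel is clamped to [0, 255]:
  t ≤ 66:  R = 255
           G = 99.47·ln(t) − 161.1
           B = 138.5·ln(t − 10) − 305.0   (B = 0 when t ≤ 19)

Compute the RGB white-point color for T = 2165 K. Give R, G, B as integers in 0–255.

t = 2165/100 = 21.65; the t ≤ 66 branch applies.
R = 255 by definition for t ≤ 66.
G = 99.47·ln 21.65 − 161.1 = 99.47·3.0750 − 161.1 = 144.771.
B = 138.5·ln(21.65 − 10) − 305.0 = 138.5·ln 11.65 − 305.0 = 138.5·2.4553 − 305.0 = 35.060.
Rounded: (255, 145, 35).

R=255, G=145, B=35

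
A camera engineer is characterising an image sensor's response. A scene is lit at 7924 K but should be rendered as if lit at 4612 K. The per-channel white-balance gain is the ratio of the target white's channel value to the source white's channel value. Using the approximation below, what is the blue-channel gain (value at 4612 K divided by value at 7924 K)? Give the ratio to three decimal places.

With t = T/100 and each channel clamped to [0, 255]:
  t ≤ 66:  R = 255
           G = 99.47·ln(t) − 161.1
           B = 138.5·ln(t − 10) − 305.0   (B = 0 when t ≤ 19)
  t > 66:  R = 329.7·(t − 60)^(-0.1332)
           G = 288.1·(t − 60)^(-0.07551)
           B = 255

At 7924 K (t = 79.24):
  B = 255 by definition for t > 66.
At 4612 K (t = 46.12):
  B = 138.5·ln(46.12 − 10) − 305.0 = 138.5·ln 36.12 − 305.0 = 138.5·3.5868 − 305.0 = 191.778.
Gain = 191.778 / 255.000 = 0.7521 → 0.752.

0.752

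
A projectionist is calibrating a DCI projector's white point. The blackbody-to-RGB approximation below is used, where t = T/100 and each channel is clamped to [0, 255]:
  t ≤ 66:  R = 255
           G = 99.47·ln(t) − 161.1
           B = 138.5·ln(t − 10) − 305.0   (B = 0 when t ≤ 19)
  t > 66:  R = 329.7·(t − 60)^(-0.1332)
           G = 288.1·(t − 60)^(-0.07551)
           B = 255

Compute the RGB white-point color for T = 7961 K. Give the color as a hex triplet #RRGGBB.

#DEE6FF

t = 7961/100 = 79.61; the t > 66 branch applies.
R = 329.7·(79.61 − 60)^(-0.1332) = 329.7·19.61^(-0.1332) = 329.7·0.67273 = 221.800.
G = 288.1·(79.61 − 60)^(-0.07551) = 288.1·19.61^(-0.07551) = 288.1·0.79874 = 230.117.
B = 255 by definition for t > 66.
Rounded: (222, 230, 255).
In hex: #DEE6FF.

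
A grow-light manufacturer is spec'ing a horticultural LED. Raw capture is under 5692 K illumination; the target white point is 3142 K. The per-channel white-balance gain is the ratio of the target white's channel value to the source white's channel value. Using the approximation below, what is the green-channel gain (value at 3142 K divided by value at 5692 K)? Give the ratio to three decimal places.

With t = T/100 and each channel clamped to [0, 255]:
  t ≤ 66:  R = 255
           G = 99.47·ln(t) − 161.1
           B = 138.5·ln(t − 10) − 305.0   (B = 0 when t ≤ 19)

At 5692 K (t = 56.92):
  G = 99.47·ln 56.92 − 161.1 = 99.47·4.0416 − 161.1 = 240.923.
At 3142 K (t = 31.42):
  G = 99.47·ln 31.42 − 161.1 = 99.47·3.4474 − 161.1 = 181.817.
Gain = 181.817 / 240.923 = 0.7547 → 0.755.

0.755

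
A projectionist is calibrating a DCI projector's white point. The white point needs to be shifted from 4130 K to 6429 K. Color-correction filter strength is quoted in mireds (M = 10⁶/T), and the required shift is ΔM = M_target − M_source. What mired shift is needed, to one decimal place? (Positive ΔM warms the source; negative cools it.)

-86.6 mireds

M_source = 10⁶/4130 = 242.131; M_target = 10⁶/6429 = 155.545.
ΔM = 155.545 − 242.131 = -86.586 → -86.6 mireds, a cooling shift.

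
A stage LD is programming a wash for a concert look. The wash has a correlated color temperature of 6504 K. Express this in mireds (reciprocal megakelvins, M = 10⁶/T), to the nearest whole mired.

M = 10⁶ / 6504 = 153.752 → 154 mireds.

154 mireds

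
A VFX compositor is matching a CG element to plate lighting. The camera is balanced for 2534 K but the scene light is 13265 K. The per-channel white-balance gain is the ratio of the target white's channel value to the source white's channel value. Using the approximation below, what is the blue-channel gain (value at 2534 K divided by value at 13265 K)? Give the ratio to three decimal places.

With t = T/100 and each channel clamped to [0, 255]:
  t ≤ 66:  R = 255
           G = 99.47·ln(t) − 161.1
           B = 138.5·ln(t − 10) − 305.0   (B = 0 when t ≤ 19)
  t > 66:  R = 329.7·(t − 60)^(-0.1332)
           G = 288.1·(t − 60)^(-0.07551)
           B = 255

0.287

At 13265 K (t = 132.65):
  B = 255 by definition for t > 66.
At 2534 K (t = 25.34):
  B = 138.5·ln(25.34 − 10) − 305.0 = 138.5·ln 15.34 − 305.0 = 138.5·2.7305 − 305.0 = 73.169.
Gain = 73.169 / 255.000 = 0.2869 → 0.287.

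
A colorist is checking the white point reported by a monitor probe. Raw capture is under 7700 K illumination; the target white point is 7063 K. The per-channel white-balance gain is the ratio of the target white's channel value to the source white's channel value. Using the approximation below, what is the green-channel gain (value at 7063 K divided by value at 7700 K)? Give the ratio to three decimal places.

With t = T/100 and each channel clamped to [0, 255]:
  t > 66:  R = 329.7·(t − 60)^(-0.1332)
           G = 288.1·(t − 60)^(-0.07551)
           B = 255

At 7700 K (t = 77):
  G = 288.1·(77 − 60)^(-0.07551) = 288.1·17^(-0.07551) = 288.1·0.80740 = 232.612.
At 7063 K (t = 70.63):
  G = 288.1·(70.63 − 60)^(-0.07551) = 288.1·10.63^(-0.07551) = 288.1·0.83654 = 241.007.
Gain = 241.007 / 232.612 = 1.0361 → 1.036.

1.036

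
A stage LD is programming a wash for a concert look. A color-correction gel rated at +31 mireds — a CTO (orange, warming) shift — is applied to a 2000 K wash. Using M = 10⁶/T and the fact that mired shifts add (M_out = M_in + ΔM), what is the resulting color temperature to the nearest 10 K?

1880 K

M_in = 10⁶/2000 = 500.00 mireds.
M_out = 500.00 + (+31) = 531.00 mireds.
T_out = 10⁶/531.00 = 1883.2 K → 1880 K.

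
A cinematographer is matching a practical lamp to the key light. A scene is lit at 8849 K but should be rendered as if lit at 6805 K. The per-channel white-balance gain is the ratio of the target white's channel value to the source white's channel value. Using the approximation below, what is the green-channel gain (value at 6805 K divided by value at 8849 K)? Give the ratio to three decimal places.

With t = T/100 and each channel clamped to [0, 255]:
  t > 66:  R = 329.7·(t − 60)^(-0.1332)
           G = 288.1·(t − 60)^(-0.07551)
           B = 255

At 8849 K (t = 88.49):
  G = 288.1·(88.49 − 60)^(-0.07551) = 288.1·28.49^(-0.07551) = 288.1·0.77653 = 223.717.
At 6805 K (t = 68.05):
  G = 288.1·(68.05 − 60)^(-0.07551) = 288.1·8.05^(-0.07551) = 288.1·0.85429 = 246.120.
Gain = 246.120 / 223.717 = 1.1001 → 1.100.

1.100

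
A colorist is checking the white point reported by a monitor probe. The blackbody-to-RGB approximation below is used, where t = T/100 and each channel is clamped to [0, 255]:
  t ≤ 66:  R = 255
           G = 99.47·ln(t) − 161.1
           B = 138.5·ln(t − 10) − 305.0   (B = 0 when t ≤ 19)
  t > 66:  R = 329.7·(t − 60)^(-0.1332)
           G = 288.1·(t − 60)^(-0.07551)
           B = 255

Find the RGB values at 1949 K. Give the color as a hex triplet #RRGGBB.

#FF8607

t = 1949/100 = 19.49; the t ≤ 66 branch applies.
R = 255 by definition for t ≤ 66.
G = 99.47·ln 19.49 − 161.1 = 99.47·2.9699 − 161.1 = 134.316.
B = 138.5·ln(19.49 − 10) − 305.0 = 138.5·ln 9.49 − 305.0 = 138.5·2.2502 − 305.0 = 6.658.
Rounded: (255, 134, 7).
In hex: #FF8607.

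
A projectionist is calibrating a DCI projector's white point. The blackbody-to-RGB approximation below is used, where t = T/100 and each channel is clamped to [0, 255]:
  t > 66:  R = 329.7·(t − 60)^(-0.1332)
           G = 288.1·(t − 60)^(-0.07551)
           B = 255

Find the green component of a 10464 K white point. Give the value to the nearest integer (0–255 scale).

t = 10464/100 = 104.64; the t > 66 branch applies.
G = 288.1·(104.64 − 60)^(-0.07551) = 288.1·44.64^(-0.07551) = 288.1·0.75064 = 216.258.
Rounded: 216.

216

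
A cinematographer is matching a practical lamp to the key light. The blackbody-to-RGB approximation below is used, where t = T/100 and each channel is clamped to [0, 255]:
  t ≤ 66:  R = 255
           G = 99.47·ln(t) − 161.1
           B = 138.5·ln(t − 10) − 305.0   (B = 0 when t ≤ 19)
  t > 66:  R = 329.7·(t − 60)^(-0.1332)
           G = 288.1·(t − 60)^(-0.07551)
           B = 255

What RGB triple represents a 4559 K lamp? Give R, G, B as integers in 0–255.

R=255, G=219, B=190

t = 4559/100 = 45.59; the t ≤ 66 branch applies.
R = 255 by definition for t ≤ 66.
G = 99.47·ln 45.59 − 161.1 = 99.47·3.8197 − 161.1 = 218.844.
B = 138.5·ln(45.59 − 10) − 305.0 = 138.5·ln 35.59 − 305.0 = 138.5·3.5721 − 305.0 = 189.731.
Rounded: (255, 219, 190).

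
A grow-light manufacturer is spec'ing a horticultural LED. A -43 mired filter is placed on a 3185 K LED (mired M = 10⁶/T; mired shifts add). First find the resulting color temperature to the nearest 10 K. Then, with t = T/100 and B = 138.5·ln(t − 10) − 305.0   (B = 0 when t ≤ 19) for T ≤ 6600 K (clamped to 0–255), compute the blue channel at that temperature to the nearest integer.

151

M_in = 10⁶/3185 = 313.97; M_out = 313.97 + (-43) = 270.97.
T_out = 10⁶/270.97 = 3690.4 K → 3690 K; t = 36.9.
B = 138.5·ln(36.9 − 10) − 305.0 = 138.5·ln 26.9 − 305.0 = 138.5·3.2921 − 305.0 = 150.959.
Rounded: 151.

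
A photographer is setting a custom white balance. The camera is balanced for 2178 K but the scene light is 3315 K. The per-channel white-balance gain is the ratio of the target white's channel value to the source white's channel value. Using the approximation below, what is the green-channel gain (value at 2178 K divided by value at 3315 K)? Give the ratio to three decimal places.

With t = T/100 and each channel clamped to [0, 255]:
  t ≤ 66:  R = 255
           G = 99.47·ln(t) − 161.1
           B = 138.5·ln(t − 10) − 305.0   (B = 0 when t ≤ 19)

At 3315 K (t = 33.15):
  G = 99.47·ln 33.15 − 161.1 = 99.47·3.5010 − 161.1 = 187.149.
At 2178 K (t = 21.78):
  G = 99.47·ln 21.78 − 161.1 = 99.47·3.0810 − 161.1 = 145.366.
Gain = 145.366 / 187.149 = 0.7767 → 0.777.

0.777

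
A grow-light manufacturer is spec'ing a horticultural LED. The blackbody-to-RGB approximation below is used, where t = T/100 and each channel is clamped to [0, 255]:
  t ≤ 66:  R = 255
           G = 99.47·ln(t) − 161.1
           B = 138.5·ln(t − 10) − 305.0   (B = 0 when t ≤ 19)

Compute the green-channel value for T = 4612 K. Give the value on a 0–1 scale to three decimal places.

t = 4612/100 = 46.12; the t ≤ 66 branch applies.
G = 99.47·ln 46.12 − 161.1 = 99.47·3.8312 − 161.1 = 219.994.
On a 0–1 scale: 219.994/255 = 0.8627 → 0.863.

0.863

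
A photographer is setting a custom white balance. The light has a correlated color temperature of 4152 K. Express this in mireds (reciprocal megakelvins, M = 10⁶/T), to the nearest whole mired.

241 mireds

M = 10⁶ / 4152 = 240.848 → 241 mireds.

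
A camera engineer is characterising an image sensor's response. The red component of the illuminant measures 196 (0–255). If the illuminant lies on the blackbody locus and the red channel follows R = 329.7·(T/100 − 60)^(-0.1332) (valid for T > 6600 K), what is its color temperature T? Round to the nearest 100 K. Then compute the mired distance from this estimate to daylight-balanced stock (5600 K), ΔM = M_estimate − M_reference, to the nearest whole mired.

(t − 60)^(-0.1332) = 196/329.7 = 0.59448.
t − 60 = 0.59448^(1/-0.1332) = 0.59448^(-7.508) = 49.621, so t = 109.621.
T = 100·t = 10962 K → 11000 K to the nearest 100 K.
M_estimate = 10⁶/11000 = 90.91; M_reference = 10⁶/5600 = 178.57.
ΔM = 90.91 − 178.57 = -87.66 → -88 mireds.

-88 mireds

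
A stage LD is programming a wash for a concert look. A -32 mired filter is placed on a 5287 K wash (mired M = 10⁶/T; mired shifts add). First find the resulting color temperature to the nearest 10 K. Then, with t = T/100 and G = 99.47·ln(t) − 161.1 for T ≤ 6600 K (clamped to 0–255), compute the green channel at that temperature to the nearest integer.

252

M_in = 10⁶/5287 = 189.14; M_out = 189.14 + (-32) = 157.14.
T_out = 10⁶/157.14 = 6363.6 K → 6360 K; t = 63.6.
G = 99.47·ln 63.6 − 161.1 = 99.47·4.1526 − 161.1 = 251.960.
Rounded: 252.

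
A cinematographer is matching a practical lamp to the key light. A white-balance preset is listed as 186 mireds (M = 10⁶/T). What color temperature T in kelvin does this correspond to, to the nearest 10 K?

T = 10⁶ / 186 = 5376.34 K → 5380 K.

5380 K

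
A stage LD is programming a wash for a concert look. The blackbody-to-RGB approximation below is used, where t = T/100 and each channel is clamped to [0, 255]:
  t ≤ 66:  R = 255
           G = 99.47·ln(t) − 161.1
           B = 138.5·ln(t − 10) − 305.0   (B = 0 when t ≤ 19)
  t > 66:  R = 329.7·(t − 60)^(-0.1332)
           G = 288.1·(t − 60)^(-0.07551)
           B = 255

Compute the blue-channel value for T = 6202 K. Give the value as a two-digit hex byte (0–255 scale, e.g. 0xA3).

t = 6202/100 = 62.02; the t ≤ 66 branch applies.
B = 138.5·ln(62.02 − 10) − 305.0 = 138.5·ln 52.02 − 305.0 = 138.5·3.9516 − 305.0 = 242.301.
Rounded: 242; in hex, 0xF2.

0xF2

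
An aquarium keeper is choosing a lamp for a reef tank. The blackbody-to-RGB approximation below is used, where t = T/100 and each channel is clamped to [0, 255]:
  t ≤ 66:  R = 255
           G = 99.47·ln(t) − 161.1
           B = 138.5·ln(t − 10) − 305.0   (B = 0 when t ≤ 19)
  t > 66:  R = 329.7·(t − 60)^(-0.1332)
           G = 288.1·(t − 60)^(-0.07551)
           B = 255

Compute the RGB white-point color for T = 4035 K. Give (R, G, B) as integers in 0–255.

t = 4035/100 = 40.35; the t ≤ 66 branch applies.
R = 255 by definition for t ≤ 66.
G = 99.47·ln 40.35 − 161.1 = 99.47·3.6976 − 161.1 = 206.699.
B = 138.5·ln(40.35 − 10) − 305.0 = 138.5·ln 30.35 − 305.0 = 138.5·3.4128 − 305.0 = 167.672.
Rounded: (255, 207, 168).

(255, 207, 168)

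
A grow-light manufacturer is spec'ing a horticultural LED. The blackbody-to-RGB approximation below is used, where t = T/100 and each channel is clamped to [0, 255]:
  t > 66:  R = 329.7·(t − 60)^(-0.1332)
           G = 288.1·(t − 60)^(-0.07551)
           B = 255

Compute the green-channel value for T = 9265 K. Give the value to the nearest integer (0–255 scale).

221

t = 9265/100 = 92.65; the t > 66 branch applies.
G = 288.1·(92.65 − 60)^(-0.07551) = 288.1·32.65^(-0.07551) = 288.1·0.76858 = 221.427.
Rounded: 221.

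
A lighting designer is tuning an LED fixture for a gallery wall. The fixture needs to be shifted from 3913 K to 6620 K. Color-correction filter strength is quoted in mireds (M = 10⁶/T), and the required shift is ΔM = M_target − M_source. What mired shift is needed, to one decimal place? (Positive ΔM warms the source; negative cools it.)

M_source = 10⁶/3913 = 255.558; M_target = 10⁶/6620 = 151.057.
ΔM = 151.057 − 255.558 = -104.501 → -104.5 mireds, a cooling shift.

-104.5 mireds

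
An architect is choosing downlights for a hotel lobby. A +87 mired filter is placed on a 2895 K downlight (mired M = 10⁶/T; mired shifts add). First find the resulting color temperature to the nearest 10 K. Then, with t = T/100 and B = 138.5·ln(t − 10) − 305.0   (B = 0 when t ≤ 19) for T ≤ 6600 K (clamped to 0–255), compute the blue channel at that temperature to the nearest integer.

M_in = 10⁶/2895 = 345.42; M_out = 345.42 + (+87) = 432.42.
T_out = 10⁶/432.42 = 2312.5 K → 2310 K; t = 23.1.
B = 138.5·ln(23.1 − 10) − 305.0 = 138.5·ln 13.1 − 305.0 = 138.5·2.5726 − 305.0 = 51.307.
Rounded: 51.

51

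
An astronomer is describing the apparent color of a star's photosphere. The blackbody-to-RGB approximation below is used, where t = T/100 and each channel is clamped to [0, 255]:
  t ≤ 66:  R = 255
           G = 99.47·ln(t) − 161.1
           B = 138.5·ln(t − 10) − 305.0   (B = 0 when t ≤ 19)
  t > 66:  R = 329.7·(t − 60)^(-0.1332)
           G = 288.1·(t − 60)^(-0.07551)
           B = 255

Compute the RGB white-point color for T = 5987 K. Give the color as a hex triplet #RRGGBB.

#FFF6EC

t = 5987/100 = 59.87; the t ≤ 66 branch applies.
R = 255 by definition for t ≤ 66.
G = 99.47·ln 59.87 − 161.1 = 99.47·4.0922 − 161.1 = 245.949.
B = 138.5·ln(59.87 − 10) − 305.0 = 138.5·ln 49.87 − 305.0 = 138.5·3.9094 − 305.0 = 236.455.
Rounded: (255, 246, 236).
In hex: #FFF6EC.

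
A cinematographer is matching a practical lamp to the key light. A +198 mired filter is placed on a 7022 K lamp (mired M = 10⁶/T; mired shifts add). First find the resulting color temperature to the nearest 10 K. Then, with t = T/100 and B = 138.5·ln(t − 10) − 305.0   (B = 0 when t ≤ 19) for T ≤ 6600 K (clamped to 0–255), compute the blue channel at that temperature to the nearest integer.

M_in = 10⁶/7022 = 142.41; M_out = 142.41 + (+198) = 340.41.
T_out = 10⁶/340.41 = 2937.6 K → 2940 K; t = 29.4.
B = 138.5·ln(29.4 − 10) − 305.0 = 138.5·ln 19.4 − 305.0 = 138.5·2.9653 − 305.0 = 105.690.
Rounded: 106.

106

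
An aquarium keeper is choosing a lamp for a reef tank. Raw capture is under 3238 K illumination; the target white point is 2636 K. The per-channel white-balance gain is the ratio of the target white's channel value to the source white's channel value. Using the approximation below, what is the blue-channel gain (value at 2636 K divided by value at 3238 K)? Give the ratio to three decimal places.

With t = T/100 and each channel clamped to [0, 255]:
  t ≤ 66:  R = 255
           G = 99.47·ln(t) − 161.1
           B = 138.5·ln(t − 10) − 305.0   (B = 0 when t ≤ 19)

At 3238 K (t = 32.38):
  B = 138.5·ln(32.38 − 10) − 305.0 = 138.5·ln 22.38 − 305.0 = 138.5·3.1082 − 305.0 = 125.481.
At 2636 K (t = 26.36):
  B = 138.5·ln(26.36 − 10) − 305.0 = 138.5·ln 16.36 − 305.0 = 138.5·2.7948 − 305.0 = 82.085.
Gain = 82.085 / 125.481 = 0.6542 → 0.654.

0.654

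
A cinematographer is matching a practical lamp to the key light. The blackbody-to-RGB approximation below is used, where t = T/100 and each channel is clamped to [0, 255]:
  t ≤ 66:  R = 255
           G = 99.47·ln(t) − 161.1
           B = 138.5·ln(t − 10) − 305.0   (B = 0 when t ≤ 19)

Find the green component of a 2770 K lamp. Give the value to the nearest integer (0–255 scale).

169

t = 2770/100 = 27.7; the t ≤ 66 branch applies.
G = 99.47·ln 27.7 − 161.1 = 99.47·3.3214 − 161.1 = 169.283.
Rounded: 169.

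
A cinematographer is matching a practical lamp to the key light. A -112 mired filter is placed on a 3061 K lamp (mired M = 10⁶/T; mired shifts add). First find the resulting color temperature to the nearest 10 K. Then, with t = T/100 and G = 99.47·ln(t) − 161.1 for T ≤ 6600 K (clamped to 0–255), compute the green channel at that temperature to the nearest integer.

M_in = 10⁶/3061 = 326.69; M_out = 326.69 + (-112) = 214.69.
T_out = 10⁶/214.69 = 4657.9 K → 4660 K; t = 46.6.
G = 99.47·ln 46.6 − 161.1 = 99.47·3.8416 − 161.1 = 221.024.
Rounded: 221.

221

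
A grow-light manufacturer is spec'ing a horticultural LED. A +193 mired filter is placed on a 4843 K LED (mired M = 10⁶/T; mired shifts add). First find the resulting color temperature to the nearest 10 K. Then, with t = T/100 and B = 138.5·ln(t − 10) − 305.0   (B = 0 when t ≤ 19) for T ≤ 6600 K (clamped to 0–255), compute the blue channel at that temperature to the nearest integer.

M_in = 10⁶/4843 = 206.48; M_out = 206.48 + (+193) = 399.48.
T_out = 10⁶/399.48 = 2503.2 K → 2500 K; t = 25.
B = 138.5·ln(25 − 10) − 305.0 = 138.5·ln 15 − 305.0 = 138.5·2.7081 − 305.0 = 70.065.
Rounded: 70.

70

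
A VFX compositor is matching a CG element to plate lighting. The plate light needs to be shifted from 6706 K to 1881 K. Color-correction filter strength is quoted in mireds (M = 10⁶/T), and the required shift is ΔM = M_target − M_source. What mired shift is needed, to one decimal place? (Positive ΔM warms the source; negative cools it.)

M_source = 10⁶/6706 = 149.120; M_target = 10⁶/1881 = 531.632.
ΔM = 531.632 − 149.120 = 382.512 → +382.5 mireds, a warming shift.

+382.5 mireds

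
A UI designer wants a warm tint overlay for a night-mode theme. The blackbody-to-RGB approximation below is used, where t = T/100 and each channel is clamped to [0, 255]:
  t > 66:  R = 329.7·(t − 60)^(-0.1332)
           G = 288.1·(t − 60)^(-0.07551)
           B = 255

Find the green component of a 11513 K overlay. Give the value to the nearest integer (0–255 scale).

t = 11513/100 = 115.13; the t > 66 branch applies.
G = 288.1·(115.13 − 60)^(-0.07551) = 288.1·55.13^(-0.07551) = 288.1·0.73877 = 212.839.
Rounded: 213.

213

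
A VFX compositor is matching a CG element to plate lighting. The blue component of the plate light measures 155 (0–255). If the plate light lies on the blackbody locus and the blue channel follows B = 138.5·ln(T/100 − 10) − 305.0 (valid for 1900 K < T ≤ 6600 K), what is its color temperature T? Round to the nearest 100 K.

ln(t − 10) = (155 + 305.0) / 138.5 = 3.3213.
t − 10 = e^3.3213 = 27.696, so t = 37.696.
T = 100·t = 3770 K → 3800 K to the nearest 100 K.

3800 K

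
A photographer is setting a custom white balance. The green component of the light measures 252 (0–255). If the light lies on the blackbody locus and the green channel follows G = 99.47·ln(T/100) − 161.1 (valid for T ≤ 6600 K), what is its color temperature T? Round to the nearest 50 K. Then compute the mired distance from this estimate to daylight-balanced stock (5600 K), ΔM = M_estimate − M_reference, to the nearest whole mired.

ln t = (252 + 161.1) / 99.47 = 4.1530.
t = e^4.1530 = 63.625.
T = 100·t = 6363 K → 6350 K to the nearest 50 K.
M_estimate = 10⁶/6350 = 157.48; M_reference = 10⁶/5600 = 178.57.
ΔM = 157.48 − 178.57 = -21.09 → -21 mireds.

-21 mireds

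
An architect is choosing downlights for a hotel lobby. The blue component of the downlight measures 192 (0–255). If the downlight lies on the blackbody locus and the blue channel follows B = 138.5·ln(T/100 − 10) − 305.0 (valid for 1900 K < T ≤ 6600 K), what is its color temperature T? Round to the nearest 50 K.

4600 K

ln(t − 10) = (192 + 305.0) / 138.5 = 3.5884.
t − 10 = e^3.5884 = 36.178, so t = 46.178.
T = 100·t = 4618 K → 4600 K to the nearest 50 K.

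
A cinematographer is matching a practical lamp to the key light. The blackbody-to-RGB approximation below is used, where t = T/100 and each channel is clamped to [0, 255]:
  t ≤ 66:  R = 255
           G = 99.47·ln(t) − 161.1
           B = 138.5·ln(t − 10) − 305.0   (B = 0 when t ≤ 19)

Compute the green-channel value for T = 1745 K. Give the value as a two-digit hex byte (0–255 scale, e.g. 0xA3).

t = 1745/100 = 17.45; the t ≤ 66 branch applies.
G = 99.47·ln 17.45 − 161.1 = 99.47·2.8593 − 161.1 = 123.319.
Rounded: 123; in hex, 0x7B.

0x7B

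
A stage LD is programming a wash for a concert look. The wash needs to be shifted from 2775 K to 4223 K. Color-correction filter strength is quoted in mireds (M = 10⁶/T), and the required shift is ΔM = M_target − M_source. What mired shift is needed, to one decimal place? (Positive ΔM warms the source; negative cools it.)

M_source = 10⁶/2775 = 360.360; M_target = 10⁶/4223 = 236.798.
ΔM = 236.798 − 360.360 = -123.562 → -123.6 mireds, a cooling shift.

-123.6 mireds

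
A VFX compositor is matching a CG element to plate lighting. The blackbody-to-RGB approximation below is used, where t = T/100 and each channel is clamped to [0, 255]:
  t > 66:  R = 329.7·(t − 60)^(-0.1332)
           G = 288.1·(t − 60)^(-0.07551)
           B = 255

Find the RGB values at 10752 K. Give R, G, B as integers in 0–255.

R=197, G=215, B=255

t = 10752/100 = 107.52; the t > 66 branch applies.
R = 329.7·(107.52 − 60)^(-0.1332) = 329.7·47.52^(-0.1332) = 329.7·0.59792 = 197.133.
G = 288.1·(107.52 − 60)^(-0.07551) = 288.1·47.52^(-0.07551) = 288.1·0.74710 = 215.240.
B = 255 by definition for t > 66.
Rounded: (197, 215, 255).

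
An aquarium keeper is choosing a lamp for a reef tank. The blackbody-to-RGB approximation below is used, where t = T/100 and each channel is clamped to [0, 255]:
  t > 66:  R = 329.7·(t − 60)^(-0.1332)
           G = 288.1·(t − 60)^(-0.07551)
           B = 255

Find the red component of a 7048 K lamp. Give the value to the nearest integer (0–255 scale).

241

t = 7048/100 = 70.48; the t > 66 branch applies.
R = 329.7·(70.48 − 60)^(-0.1332) = 329.7·10.48^(-0.1332) = 329.7·0.73129 = 241.105.
Rounded: 241.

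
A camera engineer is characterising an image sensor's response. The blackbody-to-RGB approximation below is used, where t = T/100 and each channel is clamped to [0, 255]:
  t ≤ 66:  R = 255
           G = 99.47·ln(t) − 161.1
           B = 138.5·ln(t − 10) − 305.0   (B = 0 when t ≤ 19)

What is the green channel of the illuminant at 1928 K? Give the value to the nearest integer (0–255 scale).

t = 1928/100 = 19.28; the t ≤ 66 branch applies.
G = 99.47·ln 19.28 − 161.1 = 99.47·2.9591 − 161.1 = 133.239.
Rounded: 133.

133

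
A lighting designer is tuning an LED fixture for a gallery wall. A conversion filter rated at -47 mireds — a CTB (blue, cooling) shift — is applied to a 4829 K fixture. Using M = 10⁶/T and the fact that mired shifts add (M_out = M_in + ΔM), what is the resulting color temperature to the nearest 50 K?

M_in = 10⁶/4829 = 207.08 mireds.
M_out = 207.08 + (-47) = 160.08 mireds.
T_out = 10⁶/160.08 = 6246.8 K → 6250 K.

6250 K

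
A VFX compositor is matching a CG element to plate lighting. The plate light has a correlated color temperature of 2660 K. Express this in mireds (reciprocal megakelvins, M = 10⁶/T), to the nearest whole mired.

376 mireds

M = 10⁶ / 2660 = 375.940 → 376 mireds.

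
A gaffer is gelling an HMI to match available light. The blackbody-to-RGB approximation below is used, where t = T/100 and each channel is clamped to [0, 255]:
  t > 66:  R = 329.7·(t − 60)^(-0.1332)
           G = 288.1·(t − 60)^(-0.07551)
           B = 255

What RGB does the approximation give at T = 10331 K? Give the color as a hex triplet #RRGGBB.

#C8D9FF

t = 10331/100 = 103.31; the t > 66 branch applies.
R = 329.7·(103.31 − 60)^(-0.1332) = 329.7·43.31^(-0.1332) = 329.7·0.60535 = 199.584.
G = 288.1·(103.31 − 60)^(-0.07551) = 288.1·43.31^(-0.07551) = 288.1·0.75235 = 216.753.
B = 255 by definition for t > 66.
Rounded: (200, 217, 255).
In hex: #C8D9FF.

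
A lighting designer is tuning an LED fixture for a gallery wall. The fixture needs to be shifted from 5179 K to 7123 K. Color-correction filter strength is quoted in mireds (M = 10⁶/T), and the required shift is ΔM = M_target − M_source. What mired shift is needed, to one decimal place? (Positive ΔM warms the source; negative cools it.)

M_source = 10⁶/5179 = 193.087; M_target = 10⁶/7123 = 140.390.
ΔM = 140.390 − 193.087 = -52.697 → -52.7 mireds, a cooling shift.

-52.7 mireds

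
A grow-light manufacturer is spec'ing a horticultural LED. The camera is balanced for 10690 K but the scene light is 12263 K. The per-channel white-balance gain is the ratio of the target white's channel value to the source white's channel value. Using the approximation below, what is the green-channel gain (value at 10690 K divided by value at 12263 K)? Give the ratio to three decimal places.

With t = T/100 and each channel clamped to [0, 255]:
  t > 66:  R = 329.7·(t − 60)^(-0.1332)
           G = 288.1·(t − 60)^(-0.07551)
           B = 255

1.022

At 12263 K (t = 122.63):
  G = 288.1·(122.63 − 60)^(-0.07551) = 288.1·62.63^(-0.07551) = 288.1·0.73169 = 210.799.
At 10690 K (t = 106.9):
  G = 288.1·(106.9 − 60)^(-0.07551) = 288.1·46.9^(-0.07551) = 288.1·0.74784 = 215.453.
Gain = 215.453 / 210.799 = 1.0221 → 1.022.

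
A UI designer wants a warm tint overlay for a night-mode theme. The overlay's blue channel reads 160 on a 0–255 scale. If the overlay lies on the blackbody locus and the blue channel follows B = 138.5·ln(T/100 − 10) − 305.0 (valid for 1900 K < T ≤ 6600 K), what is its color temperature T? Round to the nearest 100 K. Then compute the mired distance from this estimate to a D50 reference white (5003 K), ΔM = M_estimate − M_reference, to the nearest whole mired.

+57 mireds

ln(t − 10) = (160 + 305.0) / 138.5 = 3.3574.
t − 10 = e^3.3574 = 28.714, so t = 38.714.
T = 100·t = 3871 K → 3900 K to the nearest 100 K.
M_estimate = 10⁶/3900 = 256.41; M_reference = 10⁶/5003 = 199.88.
ΔM = 256.41 − 199.88 = 56.53 → +57 mireds.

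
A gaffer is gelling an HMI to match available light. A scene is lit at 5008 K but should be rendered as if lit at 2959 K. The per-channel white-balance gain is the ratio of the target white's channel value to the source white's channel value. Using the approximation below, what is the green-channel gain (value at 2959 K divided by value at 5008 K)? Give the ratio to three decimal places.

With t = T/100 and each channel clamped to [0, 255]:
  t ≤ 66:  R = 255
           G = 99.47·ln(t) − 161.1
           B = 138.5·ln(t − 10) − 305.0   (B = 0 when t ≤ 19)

At 5008 K (t = 50.08):
  G = 99.47·ln 50.08 − 161.1 = 99.47·3.9136 − 161.1 = 228.188.
At 2959 K (t = 29.59):
  G = 99.47·ln 29.59 − 161.1 = 99.47·3.3874 − 161.1 = 175.848.
Gain = 175.848 / 228.188 = 0.7706 → 0.771.

0.771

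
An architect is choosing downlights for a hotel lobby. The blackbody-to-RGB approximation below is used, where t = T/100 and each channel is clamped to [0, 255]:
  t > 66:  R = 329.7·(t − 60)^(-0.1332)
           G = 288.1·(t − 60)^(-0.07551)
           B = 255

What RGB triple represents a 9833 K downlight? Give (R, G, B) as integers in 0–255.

t = 9833/100 = 98.33; the t > 66 branch applies.
R = 329.7·(98.33 − 60)^(-0.1332) = 329.7·38.33^(-0.1332) = 329.7·0.61528 = 202.858.
G = 288.1·(98.33 − 60)^(-0.07551) = 288.1·38.33^(-0.07551) = 288.1·0.75932 = 218.761.
B = 255 by definition for t > 66.
Rounded: (203, 219, 255).

(203, 219, 255)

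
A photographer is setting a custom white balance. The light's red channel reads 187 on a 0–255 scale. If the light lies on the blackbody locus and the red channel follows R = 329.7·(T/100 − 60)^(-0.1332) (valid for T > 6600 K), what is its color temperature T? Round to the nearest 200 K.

(t − 60)^(-0.1332) = 187/329.7 = 0.56718.
t − 60 = 0.56718^(1/-0.1332) = 0.56718^(-7.508) = 70.620, so t = 130.620.
T = 100·t = 13062 K → 13000 K to the nearest 200 K.

13000 K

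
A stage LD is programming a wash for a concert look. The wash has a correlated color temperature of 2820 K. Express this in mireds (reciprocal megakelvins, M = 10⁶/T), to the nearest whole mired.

M = 10⁶ / 2820 = 354.610 → 355 mireds.

355 mireds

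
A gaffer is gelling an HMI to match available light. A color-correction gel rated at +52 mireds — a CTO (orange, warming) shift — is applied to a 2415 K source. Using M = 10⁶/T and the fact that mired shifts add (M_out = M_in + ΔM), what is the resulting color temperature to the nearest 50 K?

M_in = 10⁶/2415 = 414.08 mireds.
M_out = 414.08 + (+52) = 466.08 mireds.
T_out = 10⁶/466.08 = 2145.6 K → 2150 K.

2150 K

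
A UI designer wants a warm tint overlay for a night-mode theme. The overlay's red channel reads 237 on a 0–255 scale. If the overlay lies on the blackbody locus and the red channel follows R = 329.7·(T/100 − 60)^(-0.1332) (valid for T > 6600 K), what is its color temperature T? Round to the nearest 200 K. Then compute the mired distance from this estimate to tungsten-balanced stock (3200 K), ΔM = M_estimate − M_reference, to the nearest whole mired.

(t − 60)^(-0.1332) = 237/329.7 = 0.71884.
t − 60 = 0.71884^(1/-0.1332) = 0.71884^(-7.508) = 11.922, so t = 71.922.
T = 100·t = 7192 K → 7200 K to the nearest 200 K.
M_estimate = 10⁶/7200 = 138.89; M_reference = 10⁶/3200 = 312.50.
ΔM = 138.89 − 312.50 = -173.61 → -174 mireds.

-174 mireds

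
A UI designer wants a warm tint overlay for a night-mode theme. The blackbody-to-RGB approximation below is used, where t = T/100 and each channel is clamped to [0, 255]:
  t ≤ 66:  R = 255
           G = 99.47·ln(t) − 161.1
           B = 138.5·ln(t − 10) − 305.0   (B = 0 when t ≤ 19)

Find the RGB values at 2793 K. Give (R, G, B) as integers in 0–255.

(255, 170, 95)

t = 2793/100 = 27.93; the t ≤ 66 branch applies.
R = 255 by definition for t ≤ 66.
G = 99.47·ln 27.93 − 161.1 = 99.47·3.3297 − 161.1 = 170.105.
B = 138.5·ln(27.93 − 10) − 305.0 = 138.5·ln 17.93 − 305.0 = 138.5·2.8865 − 305.0 = 94.777.
Rounded: (255, 170, 95).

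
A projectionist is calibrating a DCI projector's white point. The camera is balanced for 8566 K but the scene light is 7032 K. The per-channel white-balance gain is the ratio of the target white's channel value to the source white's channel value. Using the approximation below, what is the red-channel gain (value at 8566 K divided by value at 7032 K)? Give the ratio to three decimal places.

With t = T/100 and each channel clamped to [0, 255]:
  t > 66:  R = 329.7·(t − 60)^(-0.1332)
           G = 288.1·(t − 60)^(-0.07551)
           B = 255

At 7032 K (t = 70.32):
  R = 329.7·(70.32 − 60)^(-0.1332) = 329.7·10.32^(-0.1332) = 329.7·0.73279 = 241.600.
At 8566 K (t = 85.66):
  R = 329.7·(85.66 − 60)^(-0.1332) = 329.7·25.66^(-0.1332) = 329.7·0.64906 = 213.996.
Gain = 213.996 / 241.600 = 0.8857 → 0.886.

0.886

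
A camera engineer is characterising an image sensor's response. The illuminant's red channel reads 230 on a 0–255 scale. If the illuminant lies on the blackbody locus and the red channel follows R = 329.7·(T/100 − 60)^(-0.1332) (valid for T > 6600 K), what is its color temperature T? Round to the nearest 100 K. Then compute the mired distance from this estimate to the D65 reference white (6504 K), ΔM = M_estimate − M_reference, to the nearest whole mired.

-20 mireds

(t − 60)^(-0.1332) = 230/329.7 = 0.69760.
t − 60 = 0.69760^(1/-0.1332) = 0.69760^(-7.508) = 14.932, so t = 74.932.
T = 100·t = 7493 K → 7500 K to the nearest 100 K.
M_estimate = 10⁶/7500 = 133.33; M_reference = 10⁶/6504 = 153.75.
ΔM = 133.33 − 153.75 = -20.42 → -20 mireds.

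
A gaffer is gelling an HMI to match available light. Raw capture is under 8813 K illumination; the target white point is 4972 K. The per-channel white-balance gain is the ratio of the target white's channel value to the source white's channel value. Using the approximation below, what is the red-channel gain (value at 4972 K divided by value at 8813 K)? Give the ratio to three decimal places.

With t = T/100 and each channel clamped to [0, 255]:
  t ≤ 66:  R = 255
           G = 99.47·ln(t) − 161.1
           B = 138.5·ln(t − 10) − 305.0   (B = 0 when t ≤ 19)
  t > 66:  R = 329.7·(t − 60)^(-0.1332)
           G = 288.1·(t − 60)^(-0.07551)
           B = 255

1.206

At 8813 K (t = 88.13):
  R = 329.7·(88.13 − 60)^(-0.1332) = 329.7·28.13^(-0.1332) = 329.7·0.64117 = 211.392.
At 4972 K (t = 49.72):
  R = 255 by definition for t ≤ 66.
Gain = 255.000 / 211.392 = 1.2063 → 1.206.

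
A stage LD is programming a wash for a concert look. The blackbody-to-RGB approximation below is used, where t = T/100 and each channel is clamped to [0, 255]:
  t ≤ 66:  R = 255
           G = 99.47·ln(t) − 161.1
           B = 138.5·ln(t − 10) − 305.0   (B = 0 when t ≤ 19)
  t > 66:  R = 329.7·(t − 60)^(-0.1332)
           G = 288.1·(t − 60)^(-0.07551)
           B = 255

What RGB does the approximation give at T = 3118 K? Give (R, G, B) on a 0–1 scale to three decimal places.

t = 3118/100 = 31.18; the t ≤ 66 branch applies.
R = 255 by definition for t ≤ 66.
G = 99.47·ln 31.18 − 161.1 = 99.47·3.4398 − 161.1 = 181.055.
B = 138.5·ln(31.18 − 10) − 305.0 = 138.5·ln 21.18 − 305.0 = 138.5·3.0531 − 305.0 = 117.848.
Dividing each by 255: (1.0000, 0.7100, 0.4622) → (1.000, 0.710, 0.462).

(1.000, 0.710, 0.462)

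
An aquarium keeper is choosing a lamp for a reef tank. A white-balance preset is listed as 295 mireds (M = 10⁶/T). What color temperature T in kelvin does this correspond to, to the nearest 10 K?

3390 K

T = 10⁶ / 295 = 3389.83 K → 3390 K.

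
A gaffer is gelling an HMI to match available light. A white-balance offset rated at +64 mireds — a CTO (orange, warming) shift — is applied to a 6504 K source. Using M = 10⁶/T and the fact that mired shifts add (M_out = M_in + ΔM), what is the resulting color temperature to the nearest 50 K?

4600 K

M_in = 10⁶/6504 = 153.75 mireds.
M_out = 153.75 + (+64) = 217.75 mireds.
T_out = 10⁶/217.75 = 4592.4 K → 4600 K.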